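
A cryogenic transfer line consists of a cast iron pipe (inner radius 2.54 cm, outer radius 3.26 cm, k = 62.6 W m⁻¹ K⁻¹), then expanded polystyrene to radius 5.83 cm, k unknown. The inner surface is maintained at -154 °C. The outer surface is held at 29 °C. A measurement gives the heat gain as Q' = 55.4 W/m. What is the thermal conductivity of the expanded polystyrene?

k = 0.0280 W/m·K

ΣR = ΔT/Q' = |-154 − 29|/55.4 = 3.303 m·K/W
Known resistances:
  R'_cast iron = ln(0.0326/0.0254)/(2πk) = 0.2496/(2π·62.6) = 6.345×10^-4 m·K/W
R_expanded polystyrene = ΣR − ΣR_known = 3.303 − 6.345×10^-4 = 3.302 m·K/W
ln(r₂/r₁)/(2πk) = 3.302 ⇒ k = 0.5813/(2π·3.302) = 0.0280 W/m·K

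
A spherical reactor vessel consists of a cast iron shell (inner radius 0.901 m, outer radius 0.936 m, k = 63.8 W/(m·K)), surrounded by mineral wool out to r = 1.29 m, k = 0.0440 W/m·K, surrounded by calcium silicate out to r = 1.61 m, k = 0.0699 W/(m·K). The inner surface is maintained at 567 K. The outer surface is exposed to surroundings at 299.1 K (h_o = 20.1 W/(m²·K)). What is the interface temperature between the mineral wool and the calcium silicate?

Resistance network (inner→outer):
  R_cast iron = (1/0.901 − 1/0.936)/(4πk) = 0.04150/(4π·63.8) = 5.177×10^-5 K/W
  R_mineral wool = (1/0.936 − 1/1.29)/(4πk) = 0.2932/(4π·0.0440) = 0.5302 K/W
  R_calcium silicate = (1/1.29 − 1/1.61)/(4πk) = 0.1541/(4π·0.0699) = 0.1754 K/W
  R_conv,out = 1/(4πr²h) = 1/(4π·1.61²·20.1) = 0.001527 K/W
ΣR = 5.177×10^-5 + 0.5302 + 0.1754 + 0.001527 = 0.7072 K/W
Q = ΔT/ΣR = (567 K − 299.1 K)/0.7072 = 378.8 W
From the inner boundary to the mineral wool/calcium silicate interface, ΣR_partial = 0.5303 K/W.
T_interface = T_in − Q·ΣR_partial = 567 K − (378.8)(0.5303) = 366.1 K

T = 366.1 K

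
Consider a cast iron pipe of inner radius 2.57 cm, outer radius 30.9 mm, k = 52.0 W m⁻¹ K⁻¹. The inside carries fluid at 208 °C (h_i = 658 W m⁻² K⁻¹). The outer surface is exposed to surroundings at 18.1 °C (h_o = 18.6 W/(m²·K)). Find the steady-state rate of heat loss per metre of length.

Series thermal resistances, inner to outer:
  R'_conv,in = 1/(2πr h) = 1/(2π·0.0257·658) = 0.009412 m·K/W
  R'_cast iron = ln(0.0309/0.0257)/(2πk) = 0.1843/(2π·52.0) = 5.640×10^-4 m·K/W
  R'_conv,out = 1/(2πr h) = 1/(2π·0.0309·18.6) = 0.2769 m·K/W
ΣR = 0.009412 + 5.640×10^-4 + 0.2769 = 0.2869 m·K/W
Q' = ΔT/ΣR = (208 °C − 18.1 °C)/0.2869 = 662 W/m

Q' = 662 W/m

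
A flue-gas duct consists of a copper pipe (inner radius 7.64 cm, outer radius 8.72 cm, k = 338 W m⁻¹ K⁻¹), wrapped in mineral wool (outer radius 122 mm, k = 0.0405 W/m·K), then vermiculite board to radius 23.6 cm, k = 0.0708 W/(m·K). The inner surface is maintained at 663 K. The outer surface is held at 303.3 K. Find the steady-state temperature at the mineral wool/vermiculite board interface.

Resistance network (inner→outer):
  R'_copper = ln(0.0872/0.0764)/(2πk) = 0.1322/(2π·338) = 6.226×10^-5 m·K/W
  R'_mineral wool = ln(0.122/0.0872)/(2πk) = 0.3358/(2π·0.0405) = 1.320 m·K/W
  R'_vermiculite board = ln(0.236/0.122)/(2πk) = 0.6598/(2π·0.0708) = 1.483 m·K/W
ΣR = 6.226×10^-5 + 1.320 + 1.483 = 2.803 m·K/W
Q' = ΔT/ΣR = (663 K − 303.3 K)/2.803 = 128.3 W/m
From the inner boundary to the mineral wool/vermiculite board interface, ΣR_partial = 1.320 m·K/W.
T_interface = T_in − Q'·ΣR_partial = 663 K − (128.3)(1.320) = 494 K

T = 494 K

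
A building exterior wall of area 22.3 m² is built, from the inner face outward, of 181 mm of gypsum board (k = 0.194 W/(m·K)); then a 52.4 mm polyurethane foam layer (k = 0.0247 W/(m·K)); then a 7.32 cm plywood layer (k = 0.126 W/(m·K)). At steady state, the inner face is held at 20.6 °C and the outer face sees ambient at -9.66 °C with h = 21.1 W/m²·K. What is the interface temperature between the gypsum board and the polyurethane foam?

Series thermal resistances, inner to outer:
  R_gypsum board = L/(kA) = 0.181/(0.194·22.3) = 0.04184 K/W
  R_polyurethane foam = L/(kA) = 0.0524/(0.0247·22.3) = 0.09513 K/W
  R_plywood = L/(kA) = 0.0732/(0.126·22.3) = 0.02605 K/W
  R_conv,out = 1/(hA) = 1/(21.1·22.3) = 0.002125 K/W
ΣR = 0.04184 + 0.09513 + 0.02605 + 0.002125 = 0.1651 K/W
Q = ΔT/ΣR = (20.6 °C − -9.66 °C)/0.1651 = 183.3 W
From the inner boundary to the gypsum board/polyurethane foam interface, ΣR_partial = 0.04184 K/W.
T_interface = T_in − Q·ΣR_partial = 20.6 °C − (183.3)(0.04184) = 12.9 °C

T = 12.9 °C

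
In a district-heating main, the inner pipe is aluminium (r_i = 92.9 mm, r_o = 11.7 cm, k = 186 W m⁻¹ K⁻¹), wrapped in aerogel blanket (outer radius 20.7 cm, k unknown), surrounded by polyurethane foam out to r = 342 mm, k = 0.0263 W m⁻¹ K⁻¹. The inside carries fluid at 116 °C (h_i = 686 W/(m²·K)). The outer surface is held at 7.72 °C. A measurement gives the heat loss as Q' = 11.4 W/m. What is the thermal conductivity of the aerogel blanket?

k = 0.0141 W/m·K

ΣR = ΔT/Q' = |116 − 7.72|/11.4 = 9.498 m·K/W
Known resistances:
  R'_conv,in = 1/(2πr h) = 1/(2π·0.0929·686) = 0.002497 m·K/W
  R'_aluminium = ln(0.117/0.0929)/(2πk) = 0.2307/(2π·186) = 1.974×10^-4 m·K/W
  R'_polyurethane foam = ln(0.342/0.207)/(2πk) = 0.5021/(2π·0.0263) = 3.038 m·K/W
R_aerogel blanket = ΣR − ΣR_known = 9.498 − 3.041 = 6.457 m·K/W
ln(r₂/r₁)/(2πk) = 6.457 ⇒ k = 0.5705/(2π·6.457) = 0.0141 W/m·K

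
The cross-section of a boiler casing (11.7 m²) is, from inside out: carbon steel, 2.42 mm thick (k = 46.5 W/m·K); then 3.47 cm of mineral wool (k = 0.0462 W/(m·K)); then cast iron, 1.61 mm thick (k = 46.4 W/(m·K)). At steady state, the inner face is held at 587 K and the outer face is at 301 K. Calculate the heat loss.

Treat each layer as a resistance in series:
  R_carbon steel = L/(kA) = 0.00242/(46.5·11.7) = 4.448×10^-6 K/W
  R_mineral wool = L/(kA) = 0.0347/(0.0462·11.7) = 0.06420 K/W
  R_cast iron = L/(kA) = 0.00161/(46.4·11.7) = 2.966×10^-6 K/W
ΣR = 4.448×10^-6 + 0.06420 + 2.966×10^-6 = 0.06421 K/W
Q = ΔT/ΣR = (587 K − 301 K)/0.06421 = 4450 W

Q = 4450 W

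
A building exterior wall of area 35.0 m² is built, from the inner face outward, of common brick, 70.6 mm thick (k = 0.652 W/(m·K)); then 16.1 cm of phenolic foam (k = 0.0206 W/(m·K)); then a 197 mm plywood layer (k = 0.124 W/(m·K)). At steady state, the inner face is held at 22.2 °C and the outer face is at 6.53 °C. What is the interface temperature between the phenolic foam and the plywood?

Treat each layer as a resistance in series:
  R_common brick = L/(kA) = 0.0706/(0.652·35.0) = 0.003094 K/W
  R_phenolic foam = L/(kA) = 0.161/(0.0206·35.0) = 0.2233 K/W
  R_plywood = L/(kA) = 0.197/(0.124·35.0) = 0.04539 K/W
ΣR = 0.003094 + 0.2233 + 0.04539 = 0.2718 K/W
Q = ΔT/ΣR = (22.2 °C − 6.53 °C)/0.2718 = 57.65 W
From the inner boundary to the phenolic foam/plywood interface, ΣR_partial = 0.2264 K/W.
T_interface = T_in − Q·ΣR_partial = 22.2 °C − (57.65)(0.2264) = 9.15 °C

T = 9.15 °C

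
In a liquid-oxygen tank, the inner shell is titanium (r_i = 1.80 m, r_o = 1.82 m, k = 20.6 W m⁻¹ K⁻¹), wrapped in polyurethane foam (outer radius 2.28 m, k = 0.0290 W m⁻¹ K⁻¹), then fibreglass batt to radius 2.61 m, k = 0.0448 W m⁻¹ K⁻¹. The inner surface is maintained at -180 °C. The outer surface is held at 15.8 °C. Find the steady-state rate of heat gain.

Q = 486 W

Treat each layer as a resistance in series:
  R_titanium = (1/1.80 − 1/1.82)/(4πk) = 0.006105/(4π·20.6) = 2.358×10^-5 K/W
  R_polyurethane foam = (1/1.82 − 1/2.28)/(4πk) = 0.1109/(4π·0.0290) = 0.3042 K/W
  R_fibreglass batt = (1/2.28 − 1/2.61)/(4πk) = 0.05545/(4π·0.0448) = 0.09850 K/W
ΣR = 2.358×10^-5 + 0.3042 + 0.09850 = 0.4027 K/W
Q = ΔT/ΣR = (-180 °C − 15.8 °C)/0.4027 = -486 W
(Negative Q ⇒ heat flows inward; heat gain = 486 W.)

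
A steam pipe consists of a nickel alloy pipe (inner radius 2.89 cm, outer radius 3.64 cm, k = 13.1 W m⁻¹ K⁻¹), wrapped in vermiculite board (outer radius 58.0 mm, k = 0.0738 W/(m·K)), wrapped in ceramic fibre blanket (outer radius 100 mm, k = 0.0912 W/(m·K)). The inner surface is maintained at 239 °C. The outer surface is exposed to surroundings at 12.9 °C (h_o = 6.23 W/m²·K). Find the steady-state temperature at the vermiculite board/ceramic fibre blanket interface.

Treat each layer as a resistance in series:
  R'_nickel alloy = ln(0.0364/0.0289)/(2πk) = 0.2307/(2π·13.1) = 0.002803 m·K/W
  R'_vermiculite board = ln(0.0580/0.0364)/(2πk) = 0.4659/(2π·0.0738) = 1.005 m·K/W
  R'_ceramic fibre blanket = ln(0.100/0.0580)/(2πk) = 0.5447/(2π·0.0912) = 0.9506 m·K/W
  R'_conv,out = 1/(2πr h) = 1/(2π·0.100·6.23) = 0.2555 m·K/W
ΣR = 0.002803 + 1.005 + 0.9506 + 0.2555 = 2.214 m·K/W
Q' = ΔT/ΣR = (239 °C − 12.9 °C)/2.214 = 102.1 W/m
From the inner boundary to the vermiculite board/ceramic fibre blanket interface, ΣR_partial = 1.008 m·K/W.
T_interface = T_in − Q'·ΣR_partial = 239 °C − (102.1)(1.008) = 136 °C

T = 136 °C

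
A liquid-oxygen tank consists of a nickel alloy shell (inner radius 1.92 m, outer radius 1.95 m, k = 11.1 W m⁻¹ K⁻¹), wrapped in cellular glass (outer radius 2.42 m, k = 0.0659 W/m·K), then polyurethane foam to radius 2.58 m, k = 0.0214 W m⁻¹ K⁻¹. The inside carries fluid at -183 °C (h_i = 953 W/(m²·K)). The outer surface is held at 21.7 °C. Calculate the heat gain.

Resistance network (inner→outer):
  R_conv,in = 1/(4πr²h) = 1/(4π·1.92²·953) = 2.265×10^-5 K/W
  R_nickel alloy = (1/1.92 − 1/1.95)/(4πk) = 0.008013/(4π·11.1) = 5.745×10^-5 K/W
  R_cellular glass = (1/1.95 − 1/2.42)/(4πk) = 0.09960/(4π·0.0659) = 0.1203 K/W
  R_polyurethane foam = (1/2.42 − 1/2.58)/(4πk) = 0.02563/(4π·0.0214) = 0.09529 K/W
ΣR = 2.265×10^-5 + 5.745×10^-5 + 0.1203 + 0.09529 = 0.2157 K/W
Q = ΔT/ΣR = (-183 °C − 21.7 °C)/0.2157 = -949 W
(Negative Q ⇒ heat flows inward; heat gain = 949 W.)

Q = 949 W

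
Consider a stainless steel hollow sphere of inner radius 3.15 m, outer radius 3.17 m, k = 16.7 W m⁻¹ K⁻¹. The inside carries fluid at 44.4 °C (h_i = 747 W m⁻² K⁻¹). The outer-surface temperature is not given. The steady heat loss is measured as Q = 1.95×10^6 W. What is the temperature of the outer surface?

T_out = 4.85 °C

Sum the resistances:
  R_conv,in = 1/(4πr²h) = 1/(4π·3.15²·747) = 1.074×10^-5 K/W
  R_stainless steel = (1/3.15 − 1/3.17)/(4πk) = 0.002003/(4π·16.7) = 9.544×10^-6 K/W
ΣR = 2.028×10^-5 K/W
ΔT = Q·ΣR = 1.95×10^6 × 2.028×10^-5 = 39.55 K
Heat flows outward, so T_out = T_in − ΔT = 44.4 − 39.55 = 4.85 °C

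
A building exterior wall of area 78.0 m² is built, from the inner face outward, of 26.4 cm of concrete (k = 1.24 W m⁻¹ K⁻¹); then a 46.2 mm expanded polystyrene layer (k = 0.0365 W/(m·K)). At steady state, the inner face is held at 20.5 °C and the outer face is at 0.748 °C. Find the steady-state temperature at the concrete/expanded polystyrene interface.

T = 17.7 °C

Series thermal resistances, inner to outer:
  R_concrete = L/(kA) = 0.264/(1.24·78.0) = 0.002730 K/W
  R_expanded polystyrene = L/(kA) = 0.0462/(0.0365·78.0) = 0.01623 K/W
ΣR = 0.002730 + 0.01623 = 0.01896 K/W
Q = ΔT/ΣR = (20.5 °C − 0.748 °C)/0.01896 = 1042 W
From the inner boundary to the concrete/expanded polystyrene interface, ΣR_partial = 0.002730 K/W.
T_interface = T_in − Q·ΣR_partial = 20.5 °C − (1042)(0.002730) = 17.7 °C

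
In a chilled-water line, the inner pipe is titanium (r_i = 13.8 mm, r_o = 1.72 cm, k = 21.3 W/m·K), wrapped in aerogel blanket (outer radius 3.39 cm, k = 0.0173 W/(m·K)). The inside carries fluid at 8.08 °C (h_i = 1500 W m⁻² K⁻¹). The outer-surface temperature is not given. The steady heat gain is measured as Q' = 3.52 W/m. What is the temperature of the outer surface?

T_out = 30.1 °C

Series resistances:
  R'_conv,in = 1/(2πr h) = 1/(2π·0.0138·1500) = 0.007689 m·K/W
  R'_titanium = ln(0.0172/0.0138)/(2πk) = 0.2202/(2π·21.3) = 0.001646 m·K/W
  R'_aerogel blanket = ln(0.0339/0.0172)/(2πk) = 0.6785/(2π·0.0173) = 6.242 m·K/W
ΣR = 6.251 m·K/W
ΔT = Q'·ΣR = 3.52 × 6.251 = 22.00 K
Heat flows inward, so T_out = T_in + ΔT = 8.08 + 22.00 = 30.1 °C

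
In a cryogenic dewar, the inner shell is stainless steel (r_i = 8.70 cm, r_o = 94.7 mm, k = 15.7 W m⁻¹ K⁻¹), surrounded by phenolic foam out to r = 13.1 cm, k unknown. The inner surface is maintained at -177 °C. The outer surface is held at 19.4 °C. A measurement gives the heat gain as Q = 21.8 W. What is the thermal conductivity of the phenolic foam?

ΣR = ΔT/Q = |-177 − 19.4|/21.8 = 9.009 K/W
Known resistances:
  R_stainless steel = (1/0.0870 − 1/0.0947)/(4πk) = 0.9346/(4π·15.7) = 0.004737 K/W
R_phenolic foam = ΣR − ΣR_known = 9.009 − 0.004737 = 9.004 K/W
(1/r₁−1/r₂)/(4πk) = 9.004 ⇒ k = 2.926/(4π·9.004) = 0.0259 W/m·K

k = 0.0259 W/m·K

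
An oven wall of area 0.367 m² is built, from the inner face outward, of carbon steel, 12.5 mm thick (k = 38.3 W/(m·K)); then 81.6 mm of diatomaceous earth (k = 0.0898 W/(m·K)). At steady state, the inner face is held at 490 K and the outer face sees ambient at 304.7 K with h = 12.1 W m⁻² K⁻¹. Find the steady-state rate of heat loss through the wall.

Q = 68.6 W

Series thermal resistances, inner to outer:
  R_carbon steel = L/(kA) = 0.0125/(38.3·0.367) = 8.893×10^-4 K/W
  R_diatomaceous earth = L/(kA) = 0.0816/(0.0898·0.367) = 2.476 K/W
  R_conv,out = 1/(hA) = 1/(12.1·0.367) = 0.2252 K/W
ΣR = 8.893×10^-4 + 2.476 + 0.2252 = 2.702 K/W
Q = ΔT/ΣR = (490 K − 304.7 K)/2.702 = 68.6 W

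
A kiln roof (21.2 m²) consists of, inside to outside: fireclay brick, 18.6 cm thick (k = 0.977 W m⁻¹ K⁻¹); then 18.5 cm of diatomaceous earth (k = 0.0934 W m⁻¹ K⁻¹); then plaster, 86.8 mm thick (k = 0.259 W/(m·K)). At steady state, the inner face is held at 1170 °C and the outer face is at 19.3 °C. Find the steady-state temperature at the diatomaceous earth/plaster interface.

Series thermal resistances, inner to outer:
  R_fireclay brick = L/(kA) = 0.186/(0.977·21.2) = 0.008980 K/W
  R_diatomaceous earth = L/(kA) = 0.185/(0.0934·21.2) = 0.09343 K/W
  R_plaster = L/(kA) = 0.0868/(0.259·21.2) = 0.01581 K/W
ΣR = 0.008980 + 0.09343 + 0.01581 = 0.1182 K/W
Q = ΔT/ΣR = (1170 °C − 19.3 °C)/0.1182 = 9735 W
From the inner boundary to the diatomaceous earth/plaster interface, ΣR_partial = 0.1024 K/W.
T_interface = T_in − Q·ΣR_partial = 1170 °C − (9735)(0.1024) = 173 °C

T = 173 °C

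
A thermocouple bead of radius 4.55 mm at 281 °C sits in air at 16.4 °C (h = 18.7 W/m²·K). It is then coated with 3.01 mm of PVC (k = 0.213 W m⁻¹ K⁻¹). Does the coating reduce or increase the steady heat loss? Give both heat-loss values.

Critical radius for a sphere: r_cr = 2k/h = 0.0228 m = 2.28 cm.
Outer radius after coating: r₂ = 0.00455 + 0.00301 = 0.00756 m.
Since r₁ < r_cr and r₂ ≤ r_cr, the coating moves toward the maximum at r_cr — heat loss rises.
Bare: R = 1/(4πr₁²h) = 205.6 K/W; Q = 264.6/205.6 = 1.29 W.
Coated: R = R_cond + R_conv = 107.1 K/W; Q = 264.6/107.1 = 2.47 W.

increases: 1.29 → 2.47 W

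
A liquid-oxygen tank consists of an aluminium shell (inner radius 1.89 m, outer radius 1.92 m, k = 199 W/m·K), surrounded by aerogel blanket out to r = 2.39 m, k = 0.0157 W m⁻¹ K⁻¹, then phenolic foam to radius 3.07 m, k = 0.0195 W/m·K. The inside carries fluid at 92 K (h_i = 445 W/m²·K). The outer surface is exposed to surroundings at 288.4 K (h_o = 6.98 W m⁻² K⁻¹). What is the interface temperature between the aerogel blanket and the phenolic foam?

Resistance network (inner→outer):
  R_conv,in = 1/(4πr²h) = 1/(4π·1.89²·445) = 5.006×10^-5 K/W
  R_aluminium = (1/1.89 − 1/1.92)/(4πk) = 0.008267/(4π·199) = 3.306×10^-6 K/W
  R_aerogel blanket = (1/1.92 − 1/2.39)/(4πk) = 0.1024/(4π·0.0157) = 0.5191 K/W
  R_phenolic foam = (1/2.39 − 1/3.07)/(4πk) = 0.09268/(4π·0.0195) = 0.3782 K/W
  R_conv,out = 1/(4πr²h) = 1/(4π·3.07²·6.98) = 0.001210 K/W
ΣR = 5.006×10^-5 + 3.306×10^-6 + 0.5191 + 0.3782 + 0.001210 = 0.8986 K/W
Q = ΔT/ΣR = (92 K − 288.4 K)/0.8986 = -218.6 W
From the inner boundary to the aerogel blanket/phenolic foam interface, ΣR_partial = 0.5192 K/W.
T_interface = T_in − Q·ΣR_partial = 92 K − (-218.6)(0.5192) = 205.5 K

T = 205.5 K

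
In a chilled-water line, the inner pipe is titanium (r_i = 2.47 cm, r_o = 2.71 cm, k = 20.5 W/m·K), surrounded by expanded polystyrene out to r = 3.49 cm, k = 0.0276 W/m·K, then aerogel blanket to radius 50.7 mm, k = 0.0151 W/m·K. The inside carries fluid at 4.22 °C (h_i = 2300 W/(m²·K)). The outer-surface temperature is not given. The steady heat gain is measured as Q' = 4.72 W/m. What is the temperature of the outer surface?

T_out = 29.7 °C

Series resistances:
  R'_conv,in = 1/(2πr h) = 1/(2π·0.0247·2300) = 0.002802 m·K/W
  R'_titanium = ln(0.0271/0.0247)/(2πk) = 0.09273/(2π·20.5) = 7.199×10^-4 m·K/W
  R'_expanded polystyrene = ln(0.0349/0.0271)/(2πk) = 0.2530/(2π·0.0276) = 1.459 m·K/W
  R'_aerogel blanket = ln(0.0507/0.0349)/(2πk) = 0.3734/(2π·0.0151) = 3.936 m·K/W
ΣR = 5.398 m·K/W
ΔT = Q'·ΣR = 4.72 × 5.398 = 25.48 K
Heat flows inward, so T_out = T_in + ΔT = 4.22 + 25.48 = 29.7 °C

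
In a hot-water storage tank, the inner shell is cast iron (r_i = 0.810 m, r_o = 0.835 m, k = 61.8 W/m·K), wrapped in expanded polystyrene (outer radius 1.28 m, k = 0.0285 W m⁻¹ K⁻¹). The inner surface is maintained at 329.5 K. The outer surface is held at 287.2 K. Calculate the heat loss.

Series thermal resistances, inner to outer:
  R_cast iron = (1/0.810 − 1/0.835)/(4πk) = 0.03696/(4π·61.8) = 4.760×10^-5 K/W
  R_expanded polystyrene = (1/0.835 − 1/1.28)/(4πk) = 0.4164/(4π·0.0285) = 1.163 K/W
ΣR = 4.760×10^-5 + 1.163 = 1.163 K/W
Q = ΔT/ΣR = (329.5 K − 287.2 K)/1.163 = 36.4 W

Q = 36.4 W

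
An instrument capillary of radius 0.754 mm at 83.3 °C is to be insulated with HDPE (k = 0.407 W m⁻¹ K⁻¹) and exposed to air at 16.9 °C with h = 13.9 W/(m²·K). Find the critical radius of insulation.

For a cylinder, r_cr = k_ins/h = 0.407/13.9 = 0.0293 m = 2.93 cm

r_cr = 2.93 cm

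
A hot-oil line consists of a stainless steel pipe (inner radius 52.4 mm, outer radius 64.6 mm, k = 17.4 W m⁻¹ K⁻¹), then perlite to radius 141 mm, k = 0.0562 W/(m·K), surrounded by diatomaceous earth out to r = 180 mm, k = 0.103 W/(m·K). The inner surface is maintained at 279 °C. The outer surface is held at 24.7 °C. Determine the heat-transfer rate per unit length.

Series thermal resistances, inner to outer:
  R'_stainless steel = ln(0.0646/0.0524)/(2πk) = 0.2093/(2π·17.4) = 0.001915 m·K/W
  R'_perlite = ln(0.141/0.0646)/(2πk) = 0.7805/(2π·0.0562) = 2.210 m·K/W
  R'_diatomaceous earth = ln(0.180/0.141)/(2πk) = 0.2442/(2π·0.103) = 0.3773 m·K/W
ΣR = 0.001915 + 2.210 + 0.3773 = 2.589 m·K/W
Q' = ΔT/ΣR = (279 °C − 24.7 °C)/2.589 = 98.2 W/m

Q' = 98.2 W/m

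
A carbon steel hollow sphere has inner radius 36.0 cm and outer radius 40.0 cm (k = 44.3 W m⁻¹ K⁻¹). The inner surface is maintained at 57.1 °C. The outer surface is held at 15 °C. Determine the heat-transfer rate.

Q = 84.4 kW

Q = 4πk·ΔT/(1/r₁ − 1/r₂) = 4π × 44.3 × 42.1 / (1/0.360 − 1/0.400) = 84400 W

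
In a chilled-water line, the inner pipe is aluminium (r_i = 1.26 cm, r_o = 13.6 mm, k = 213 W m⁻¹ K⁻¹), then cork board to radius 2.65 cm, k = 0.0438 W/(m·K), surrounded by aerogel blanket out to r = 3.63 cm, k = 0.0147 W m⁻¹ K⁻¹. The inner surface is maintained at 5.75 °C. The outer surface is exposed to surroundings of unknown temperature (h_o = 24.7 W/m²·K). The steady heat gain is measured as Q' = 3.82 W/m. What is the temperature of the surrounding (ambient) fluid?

Sum the resistances:
  R'_aluminium = ln(0.0136/0.0126)/(2πk) = 0.07637/(2π·213) = 5.707×10^-5 m·K/W
  R'_cork board = ln(0.0265/0.0136)/(2πk) = 0.6671/(2π·0.0438) = 2.424 m·K/W
  R'_aerogel blanket = ln(0.0363/0.0265)/(2πk) = 0.3147/(2π·0.0147) = 3.407 m·K/W
  R'_conv,out = 1/(2πr h) = 1/(2π·0.0363·24.7) = 0.1775 m·K/W
ΣR = 6.008 m·K/W
ΔT = Q'·ΣR = 3.82 × 6.008 = 22.95 K
Heat flows inward, so T_out = T_in + ΔT = 5.75 + 22.95 = 28.7 °C

T_out = 28.7 °C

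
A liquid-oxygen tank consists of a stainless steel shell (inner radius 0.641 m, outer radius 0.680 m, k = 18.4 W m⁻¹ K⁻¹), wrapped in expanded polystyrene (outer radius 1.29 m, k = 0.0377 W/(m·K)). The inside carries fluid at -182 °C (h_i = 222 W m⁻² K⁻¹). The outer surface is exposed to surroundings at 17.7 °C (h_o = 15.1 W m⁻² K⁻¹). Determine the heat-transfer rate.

Q = 136 W

Resistance network (inner→outer):
  R_conv,in = 1/(4πr²h) = 1/(4π·0.641²·222) = 8.724×10^-4 K/W
  R_stainless steel = (1/0.641 − 1/0.680)/(4πk) = 0.08947/(4π·18.4) = 3.870×10^-4 K/W
  R_expanded polystyrene = (1/0.680 − 1/1.29)/(4πk) = 0.6954/(4π·0.0377) = 1.468 K/W
  R_conv,out = 1/(4πr²h) = 1/(4π·1.29²·15.1) = 0.003167 K/W
ΣR = 8.724×10^-4 + 3.870×10^-4 + 1.468 + 0.003167 = 1.472 K/W
Q = ΔT/ΣR = (-182 °C − 17.7 °C)/1.472 = -136 W
(Negative Q ⇒ heat flows inward; heat gain = 136 W.)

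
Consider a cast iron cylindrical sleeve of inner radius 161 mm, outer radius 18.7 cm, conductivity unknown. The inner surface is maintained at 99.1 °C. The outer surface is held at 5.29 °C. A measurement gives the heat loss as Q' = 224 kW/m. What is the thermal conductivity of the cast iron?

k = 56.9 W/m·K

ΣR = ΔT/Q' = |99.1 − 5.29|/2.24×10^5 = 4.188×10^-4 m·K/W
ln(r₂/r₁)/(2πk) = 4.188×10^-4 ⇒ k = 0.1497/(2π·4.188×10^-4) = 56.9 W/m·K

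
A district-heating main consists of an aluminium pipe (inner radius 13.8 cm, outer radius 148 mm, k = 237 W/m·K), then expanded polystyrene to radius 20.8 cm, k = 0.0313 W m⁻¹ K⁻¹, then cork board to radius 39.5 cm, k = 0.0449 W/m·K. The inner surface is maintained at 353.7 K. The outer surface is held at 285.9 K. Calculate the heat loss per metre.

Treat each layer as a resistance in series:
  R'_aluminium = ln(0.148/0.138)/(2πk) = 0.06996/(2π·237) = 4.698×10^-5 m·K/W
  R'_expanded polystyrene = ln(0.208/0.148)/(2πk) = 0.3403/(2π·0.0313) = 1.730 m·K/W
  R'_cork board = ln(0.395/0.208)/(2πk) = 0.6413/(2π·0.0449) = 2.273 m·K/W
ΣR = 4.698×10^-5 + 1.730 + 2.273 = 4.003 m·K/W
Q' = ΔT/ΣR = (353.7 K − 285.9 K)/4.003 = 16.9 W/m

Q' = 16.9 W/m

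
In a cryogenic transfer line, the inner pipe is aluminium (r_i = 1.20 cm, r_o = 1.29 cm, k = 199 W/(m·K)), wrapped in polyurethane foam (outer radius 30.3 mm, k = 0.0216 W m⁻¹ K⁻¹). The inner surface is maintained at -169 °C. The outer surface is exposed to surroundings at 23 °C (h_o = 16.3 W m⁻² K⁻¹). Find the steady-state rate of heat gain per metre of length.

Q' = 29.0 W/m

Resistance network (inner→outer):
  R'_aluminium = ln(0.0129/0.0120)/(2πk) = 0.07232/(2π·199) = 5.784×10^-5 m·K/W
  R'_polyurethane foam = ln(0.0303/0.0129)/(2πk) = 0.8539/(2π·0.0216) = 6.292 m·K/W
  R'_conv,out = 1/(2πr h) = 1/(2π·0.0303·16.3) = 0.3222 m·K/W
ΣR = 5.784×10^-5 + 6.292 + 0.3222 = 6.614 m·K/W
Q' = ΔT/ΣR = (-169 °C − 23 °C)/6.614 = -29.0 W/m
(Negative Q' ⇒ heat flows inward; heat gain = 29.0 W/m.)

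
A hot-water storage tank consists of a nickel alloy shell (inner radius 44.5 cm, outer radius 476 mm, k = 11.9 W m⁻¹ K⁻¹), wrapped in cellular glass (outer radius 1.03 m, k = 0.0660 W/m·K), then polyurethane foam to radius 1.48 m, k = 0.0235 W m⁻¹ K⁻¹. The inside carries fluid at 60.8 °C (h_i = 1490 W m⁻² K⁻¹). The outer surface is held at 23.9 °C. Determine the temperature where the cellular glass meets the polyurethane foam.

Series thermal resistances, inner to outer:
  R_conv,in = 1/(4πr²h) = 1/(4π·0.445²·1490) = 2.697×10^-4 K/W
  R_nickel alloy = (1/0.445 − 1/0.476)/(4πk) = 0.1464/(4π·11.9) = 9.787×10^-4 K/W
  R_cellular glass = (1/0.476 − 1/1.03)/(4πk) = 1.130/(4π·0.0660) = 1.362 K/W
  R_polyurethane foam = (1/1.03 − 1/1.48)/(4πk) = 0.2952/(4π·0.0235) = 0.9996 K/W
ΣR = 2.697×10^-4 + 9.787×10^-4 + 1.362 + 0.9996 = 2.363 K/W
Q = ΔT/ΣR = (60.8 °C − 23.9 °C)/2.363 = 15.62 W
From the inner boundary to the cellular glass/polyurethane foam interface, ΣR_partial = 1.363 K/W.
T_interface = T_in − Q·ΣR_partial = 60.8 °C − (15.62)(1.363) = 39.5 °C

T = 39.5 °C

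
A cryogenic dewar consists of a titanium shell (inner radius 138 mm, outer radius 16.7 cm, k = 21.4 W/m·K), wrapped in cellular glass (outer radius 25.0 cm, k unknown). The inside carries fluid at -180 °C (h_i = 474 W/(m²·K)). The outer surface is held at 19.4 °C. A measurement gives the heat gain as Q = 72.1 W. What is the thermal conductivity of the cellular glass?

k = 0.0575 W/m·K

ΣR = ΔT/Q = |-180 − 19.4|/72.1 = 2.766 K/W
Known resistances:
  R_conv,in = 1/(4πr²h) = 1/(4π·0.138²·474) = 0.008816 K/W
  R_titanium = (1/0.138 − 1/0.167)/(4πk) = 1.258/(4π·21.4) = 0.004679 K/W
R_cellular glass = ΣR − ΣR_known = 2.766 − 0.01350 = 2.752 K/W
(1/r₁−1/r₂)/(4πk) = 2.752 ⇒ k = 1.988/(4π·2.752) = 0.0575 W/m·K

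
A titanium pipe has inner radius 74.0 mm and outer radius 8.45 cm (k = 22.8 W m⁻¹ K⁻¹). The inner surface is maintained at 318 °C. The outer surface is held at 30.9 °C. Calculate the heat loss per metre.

Q' = 310 kW/m

Q' = 2πk·ΔT/ln(r₂/r₁) = 2π × 22.8 × 287.1 / ln(0.0845/0.0740) = 3.10×10^5 W/m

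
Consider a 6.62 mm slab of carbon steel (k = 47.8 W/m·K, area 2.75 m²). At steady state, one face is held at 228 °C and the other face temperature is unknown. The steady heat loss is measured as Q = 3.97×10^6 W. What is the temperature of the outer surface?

T_out = 28.1 °C

Series resistances:
  R_carbon steel = L/(kA) = 0.00662/(47.8·2.75) = 5.036×10^-5 K/W
ΣR = 5.036×10^-5 K/W
ΔT = Q·ΣR = 3.97×10^6 × 5.036×10^-5 = 199.9 K
Heat flows outward, so T_out = T_in − ΔT = 228 − 199.9 = 28.1 °C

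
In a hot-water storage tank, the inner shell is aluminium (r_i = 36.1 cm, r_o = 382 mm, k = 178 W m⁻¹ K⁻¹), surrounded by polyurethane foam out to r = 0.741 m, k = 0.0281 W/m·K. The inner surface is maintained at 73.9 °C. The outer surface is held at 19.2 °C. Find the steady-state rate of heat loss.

Q = 15.2 W

Resistance network (inner→outer):
  R_aluminium = (1/0.361 − 1/0.382)/(4πk) = 0.1523/(4π·178) = 6.808×10^-5 K/W
  R_polyurethane foam = (1/0.382 − 1/0.741)/(4πk) = 1.268/(4π·0.0281) = 3.592 K/W
ΣR = 6.808×10^-5 + 3.592 = 3.592 K/W
Q = ΔT/ΣR = (73.9 °C − 19.2 °C)/3.592 = 15.2 W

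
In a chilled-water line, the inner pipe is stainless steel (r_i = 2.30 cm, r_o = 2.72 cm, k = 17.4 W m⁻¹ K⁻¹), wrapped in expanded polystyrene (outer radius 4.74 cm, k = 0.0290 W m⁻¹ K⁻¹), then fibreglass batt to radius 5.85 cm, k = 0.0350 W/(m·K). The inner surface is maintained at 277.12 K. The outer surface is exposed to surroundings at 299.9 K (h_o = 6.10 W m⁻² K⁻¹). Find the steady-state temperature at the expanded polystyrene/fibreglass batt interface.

Series thermal resistances, inner to outer:
  R'_stainless steel = ln(0.0272/0.0230)/(2πk) = 0.1677/(2π·17.4) = 0.001534 m·K/W
  R'_expanded polystyrene = ln(0.0474/0.0272)/(2πk) = 0.5554/(2π·0.0290) = 3.048 m·K/W
  R'_fibreglass batt = ln(0.0585/0.0474)/(2πk) = 0.2104/(2π·0.0350) = 0.9568 m·K/W
  R'_conv,out = 1/(2πr h) = 1/(2π·0.0585·6.10) = 0.4460 m·K/W
ΣR = 0.001534 + 3.048 + 0.9568 + 0.4460 = 4.452 m·K/W
Q' = ΔT/ΣR = (277.12 K − 299.9 K)/4.452 = -5.117 W/m
From the inner boundary to the expanded polystyrene/fibreglass batt interface, ΣR_partial = 3.050 m·K/W.
T_interface = T_in − Q'·ΣR_partial = 277.12 K − (-5.117)(3.050) = 292.7 K

T = 292.7 K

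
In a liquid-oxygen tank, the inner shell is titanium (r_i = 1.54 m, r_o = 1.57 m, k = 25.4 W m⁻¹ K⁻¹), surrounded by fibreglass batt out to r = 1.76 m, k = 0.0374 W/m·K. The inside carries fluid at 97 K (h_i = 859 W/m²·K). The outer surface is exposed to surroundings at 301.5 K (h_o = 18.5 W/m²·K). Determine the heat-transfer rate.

Q = 1380 W

Series thermal resistances, inner to outer:
  R_conv,in = 1/(4πr²h) = 1/(4π·1.54²·859) = 3.906×10^-5 K/W
  R_titanium = (1/1.54 − 1/1.57)/(4πk) = 0.01241/(4π·25.4) = 3.887×10^-5 K/W
  R_fibreglass batt = (1/1.57 − 1/1.76)/(4πk) = 0.06876/(4π·0.0374) = 0.1463 K/W
  R_conv,out = 1/(4πr²h) = 1/(4π·1.76²·18.5) = 0.001389 K/W
ΣR = 3.906×10^-5 + 3.887×10^-5 + 0.1463 + 0.001389 = 0.1478 K/W
Q = ΔT/ΣR = (97 K − 301.5 K)/0.1478 = -1380 W
(Negative Q ⇒ heat flows inward; heat gain = 1380 W.)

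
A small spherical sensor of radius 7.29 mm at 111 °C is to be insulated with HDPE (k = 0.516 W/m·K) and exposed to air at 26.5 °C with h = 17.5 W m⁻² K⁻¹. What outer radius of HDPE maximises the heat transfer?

For a sphere, r_cr = 2k_ins/h = 2·0.516/17.5 = 0.0590 m = 5.90 cm

r_cr = 5.90 cm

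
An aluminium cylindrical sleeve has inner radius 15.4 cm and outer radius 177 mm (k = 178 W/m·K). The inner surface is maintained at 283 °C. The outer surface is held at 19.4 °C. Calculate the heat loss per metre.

Q' = 2πk·ΔT/ln(r₂/r₁) = 2π × 178 × 263.6 / ln(0.177/0.154) = 2.12×10^6 W/m

Q' = 2120 kW/m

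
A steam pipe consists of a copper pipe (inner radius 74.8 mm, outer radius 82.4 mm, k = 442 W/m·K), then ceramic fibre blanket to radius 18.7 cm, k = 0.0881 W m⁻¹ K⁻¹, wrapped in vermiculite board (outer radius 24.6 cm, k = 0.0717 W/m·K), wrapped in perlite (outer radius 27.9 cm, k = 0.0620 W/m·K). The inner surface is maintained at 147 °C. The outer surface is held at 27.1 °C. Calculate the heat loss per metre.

Series thermal resistances, inner to outer:
  R'_copper = ln(0.0824/0.0748)/(2πk) = 0.09677/(2π·442) = 3.484×10^-5 m·K/W
  R'_ceramic fibre blanket = ln(0.187/0.0824)/(2πk) = 0.8195/(2π·0.0881) = 1.480 m·K/W
  R'_vermiculite board = ln(0.246/0.187)/(2πk) = 0.2742/(2π·0.0717) = 0.6087 m·K/W
  R'_perlite = ln(0.279/0.246)/(2πk) = 0.1259/(2π·0.0620) = 0.3231 m·K/W
ΣR = 3.484×10^-5 + 1.480 + 0.6087 + 0.3231 = 2.412 m·K/W
Q' = ΔT/ΣR = (147 °C − 27.1 °C)/2.412 = 49.7 W/m

Q' = 49.7 W/m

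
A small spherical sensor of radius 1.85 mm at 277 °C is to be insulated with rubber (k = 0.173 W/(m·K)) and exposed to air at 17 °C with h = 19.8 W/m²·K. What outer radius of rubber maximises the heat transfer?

r_cr = 1.75 cm

For a sphere, r_cr = 2k_ins/h = 2·0.173/19.8 = 0.0175 m = 1.75 cm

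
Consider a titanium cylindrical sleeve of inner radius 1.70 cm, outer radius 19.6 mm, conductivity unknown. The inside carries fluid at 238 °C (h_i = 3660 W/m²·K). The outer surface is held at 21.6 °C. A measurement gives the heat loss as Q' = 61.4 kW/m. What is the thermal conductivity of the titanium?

ΣR = ΔT/Q' = |238 − 21.6|/61400 = 0.003524 m·K/W
Known resistances:
  R'_conv,in = 1/(2πr h) = 1/(2π·0.0170·3660) = 0.002558 m·K/W
R_titanium = ΣR − ΣR_known = 0.003524 − 0.002558 = 9.660×10^-4 m·K/W
ln(r₂/r₁)/(2πk) = 9.660×10^-4 ⇒ k = 0.1423/(2π·9.660×10^-4) = 23.4 W/m·K

k = 23.4 W/m·K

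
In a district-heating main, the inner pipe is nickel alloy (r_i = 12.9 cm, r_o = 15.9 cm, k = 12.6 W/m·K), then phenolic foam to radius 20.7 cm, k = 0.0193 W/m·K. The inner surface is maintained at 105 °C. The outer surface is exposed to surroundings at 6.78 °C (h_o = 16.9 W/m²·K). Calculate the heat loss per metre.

Q' = 44.2 W/m

Treat each layer as a resistance in series:
  R'_nickel alloy = ln(0.159/0.129)/(2πk) = 0.2091/(2π·12.6) = 0.002641 m·K/W
  R'_phenolic foam = ln(0.207/0.159)/(2πk) = 0.2638/(2π·0.0193) = 2.176 m·K/W
  R'_conv,out = 1/(2πr h) = 1/(2π·0.207·16.9) = 0.04549 m·K/W
ΣR = 0.002641 + 2.176 + 0.04549 = 2.224 m·K/W
Q' = ΔT/ΣR = (105 °C − 6.78 °C)/2.224 = 44.2 W/m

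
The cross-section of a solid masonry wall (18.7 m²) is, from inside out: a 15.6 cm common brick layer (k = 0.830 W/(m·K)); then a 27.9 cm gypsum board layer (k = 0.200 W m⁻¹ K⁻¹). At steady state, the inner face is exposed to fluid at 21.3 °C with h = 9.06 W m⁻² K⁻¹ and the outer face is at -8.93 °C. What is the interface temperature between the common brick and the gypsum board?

T = 16.0 °C

Series thermal resistances, inner to outer:
  R_conv,in = 1/(hA) = 1/(9.06·18.7) = 0.005902 K/W
  R_common brick = L/(kA) = 0.156/(0.830·18.7) = 0.01005 K/W
  R_gypsum board = L/(kA) = 0.279/(0.200·18.7) = 0.07460 K/W
ΣR = 0.005902 + 0.01005 + 0.07460 = 0.09055 K/W
Q = ΔT/ΣR = (21.3 °C − -8.93 °C)/0.09055 = 333.8 W
From the inner boundary to the common brick/gypsum board interface, ΣR_partial = 0.01595 K/W.
T_interface = T_in − Q·ΣR_partial = 21.3 °C − (333.8)(0.01595) = 16.0 °C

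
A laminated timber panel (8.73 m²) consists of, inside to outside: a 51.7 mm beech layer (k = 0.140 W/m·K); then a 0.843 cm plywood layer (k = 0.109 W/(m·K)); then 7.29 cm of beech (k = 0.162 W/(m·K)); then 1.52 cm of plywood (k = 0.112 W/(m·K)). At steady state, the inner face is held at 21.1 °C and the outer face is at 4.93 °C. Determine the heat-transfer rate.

Q = 137 W

Series thermal resistances, inner to outer:
  R_beech = L/(kA) = 0.0517/(0.140·8.73) = 0.04230 K/W
  R_plywood = L/(kA) = 0.00843/(0.109·8.73) = 0.008859 K/W
  R_beech = L/(kA) = 0.0729/(0.162·8.73) = 0.05155 K/W
  R_plywood = L/(kA) = 0.0152/(0.112·8.73) = 0.01555 K/W
ΣR = 0.04230 + 0.008859 + 0.05155 + 0.01555 = 0.1183 K/W
Q = ΔT/ΣR = (21.1 °C − 4.93 °C)/0.1183 = 137 W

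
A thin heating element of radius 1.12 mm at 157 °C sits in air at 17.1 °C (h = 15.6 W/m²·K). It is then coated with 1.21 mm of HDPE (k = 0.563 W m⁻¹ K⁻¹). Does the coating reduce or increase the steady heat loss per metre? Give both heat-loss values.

Critical radius for a cylinder: r_cr = k/h = 0.0361 m = 3.61 cm.
Outer radius after coating: r₂ = 0.00112 + 0.00121 = 0.00233 m.
Since r₁ < r_cr and r₂ ≤ r_cr, the coating moves toward the maximum at r_cr — heat loss rises.
Bare: R = 1/(2πr₁h) = 9.109 m·K/W; Q = 139.9/9.109 = 15.4 W/m.
Coated: R = R_cond + R_conv = 4.586 m·K/W; Q = 139.9/4.586 = 30.5 W/m.

increases: 15.4 → 30.5 W/m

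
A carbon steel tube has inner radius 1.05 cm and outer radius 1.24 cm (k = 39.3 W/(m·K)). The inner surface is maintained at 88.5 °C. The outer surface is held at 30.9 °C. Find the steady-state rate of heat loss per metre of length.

Q' = 2πk·ΔT/ln(r₂/r₁) = 2π × 39.3 × 57.6 / ln(0.0124/0.0105) = 85500 W/m

Q' = 85.5 kW/m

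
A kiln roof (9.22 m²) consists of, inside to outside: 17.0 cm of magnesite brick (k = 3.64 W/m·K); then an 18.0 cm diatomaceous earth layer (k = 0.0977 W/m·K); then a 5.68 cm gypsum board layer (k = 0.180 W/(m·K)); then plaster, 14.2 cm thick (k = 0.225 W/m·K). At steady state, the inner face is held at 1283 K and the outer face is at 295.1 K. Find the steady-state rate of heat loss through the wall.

Q = 3210 W

Treat each layer as a resistance in series:
  R_magnesite brick = L/(kA) = 0.170/(3.64·9.22) = 0.005065 K/W
  R_diatomaceous earth = L/(kA) = 0.180/(0.0977·9.22) = 0.1998 K/W
  R_gypsum board = L/(kA) = 0.0568/(0.180·9.22) = 0.03423 K/W
  R_plaster = L/(kA) = 0.142/(0.225·9.22) = 0.06845 K/W
ΣR = 0.005065 + 0.1998 + 0.03423 + 0.06845 = 0.3075 K/W
Q = ΔT/ΣR = (1283 K − 295.1 K)/0.3075 = 3210 W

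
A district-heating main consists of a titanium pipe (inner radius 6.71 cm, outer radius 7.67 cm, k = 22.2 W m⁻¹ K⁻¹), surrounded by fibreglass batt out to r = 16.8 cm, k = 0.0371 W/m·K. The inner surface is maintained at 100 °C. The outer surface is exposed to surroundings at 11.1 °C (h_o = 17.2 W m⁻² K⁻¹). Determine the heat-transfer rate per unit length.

Treat each layer as a resistance in series:
  R'_titanium = ln(0.0767/0.0671)/(2πk) = 0.1337/(2π·22.2) = 9.586×10^-4 m·K/W
  R'_fibreglass batt = ln(0.168/0.0767)/(2πk) = 0.7841/(2π·0.0371) = 3.364 m·K/W
  R'_conv,out = 1/(2πr h) = 1/(2π·0.168·17.2) = 0.05508 m·K/W
ΣR = 9.586×10^-4 + 3.364 + 0.05508 = 3.420 m·K/W
Q' = ΔT/ΣR = (100 °C − 11.1 °C)/3.420 = 26.0 W/m

Q' = 26.0 W/m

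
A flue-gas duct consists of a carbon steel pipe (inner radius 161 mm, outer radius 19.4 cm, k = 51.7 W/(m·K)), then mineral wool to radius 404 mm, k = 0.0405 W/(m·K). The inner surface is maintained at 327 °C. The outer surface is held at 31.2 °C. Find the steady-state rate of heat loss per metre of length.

Treat each layer as a resistance in series:
  R'_carbon steel = ln(0.194/0.161)/(2πk) = 0.1865/(2π·51.7) = 5.740×10^-4 m·K/W
  R'_mineral wool = ln(0.404/0.194)/(2πk) = 0.7336/(2π·0.0405) = 2.883 m·K/W
ΣR = 5.740×10^-4 + 2.883 = 2.884 m·K/W
Q' = ΔT/ΣR = (327 °C − 31.2 °C)/2.884 = 103 W/m

Q' = 103 W/m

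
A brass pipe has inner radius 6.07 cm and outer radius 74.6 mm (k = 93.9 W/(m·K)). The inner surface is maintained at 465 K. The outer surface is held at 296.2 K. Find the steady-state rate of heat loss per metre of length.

Q' = 483 kW/m

Q' = 2πk·ΔT/ln(r₂/r₁) = 2π × 93.9 × 168.8 / ln(0.0746/0.0607) = 4.83×10^5 W/m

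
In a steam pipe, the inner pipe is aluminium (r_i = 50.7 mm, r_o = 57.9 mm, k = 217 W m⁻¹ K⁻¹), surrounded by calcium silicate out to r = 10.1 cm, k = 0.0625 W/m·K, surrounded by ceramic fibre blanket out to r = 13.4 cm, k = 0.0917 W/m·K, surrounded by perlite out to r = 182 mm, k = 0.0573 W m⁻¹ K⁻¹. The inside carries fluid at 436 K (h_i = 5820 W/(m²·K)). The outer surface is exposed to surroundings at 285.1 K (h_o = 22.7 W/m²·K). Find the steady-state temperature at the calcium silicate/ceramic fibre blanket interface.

T = 359.5 K

Series thermal resistances, inner to outer:
  R'_conv,in = 1/(2πr h) = 1/(2π·0.0507·5820) = 5.394×10^-4 m·K/W
  R'_aluminium = ln(0.0579/0.0507)/(2πk) = 0.1328/(2π·217) = 9.739×10^-5 m·K/W
  R'_calcium silicate = ln(0.101/0.0579)/(2πk) = 0.5564/(2π·0.0625) = 1.417 m·K/W
  R'_ceramic fibre blanket = ln(0.134/0.101)/(2πk) = 0.2827/(2π·0.0917) = 0.4907 m·K/W
  R'_perlite = ln(0.182/0.134)/(2πk) = 0.3062/(2π·0.0573) = 0.8504 m·K/W
  R'_conv,out = 1/(2πr h) = 1/(2π·0.182·22.7) = 0.03852 m·K/W
ΣR = 5.394×10^-4 + 9.739×10^-5 + 1.417 + 0.4907 + 0.8504 + 0.03852 = 2.797 m·K/W
Q' = ΔT/ΣR = (436 K − 285.1 K)/2.797 = 53.95 W/m
From the inner boundary to the calcium silicate/ceramic fibre blanket interface, ΣR_partial = 1.418 m·K/W.
T_interface = T_in − Q'·ΣR_partial = 436 K − (53.95)(1.418) = 359.5 K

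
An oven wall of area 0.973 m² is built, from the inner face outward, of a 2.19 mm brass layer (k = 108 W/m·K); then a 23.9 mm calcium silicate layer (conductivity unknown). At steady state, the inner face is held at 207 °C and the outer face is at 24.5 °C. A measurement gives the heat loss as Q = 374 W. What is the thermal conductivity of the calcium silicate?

k = 0.0503 W/m·K

ΣR = ΔT/Q = |207 − 24.5|/374 = 0.4880 K/W
Known resistances:
  R_brass = L/(kA) = 0.00219/(108·0.973) = 2.084×10^-5 K/W
R_calcium silicate = ΣR − ΣR_known = 0.4880 − 2.084×10^-5 = 0.4880 K/W
L/(kA) = 0.4880 ⇒ k = 0.0239/(0.4880·0.973) = 0.0503 W/m·K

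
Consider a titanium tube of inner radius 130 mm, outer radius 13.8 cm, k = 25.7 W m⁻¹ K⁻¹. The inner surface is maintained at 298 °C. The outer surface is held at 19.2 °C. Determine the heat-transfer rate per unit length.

Q' = 2πk·ΔT/ln(r₂/r₁) = 2π × 25.7 × 278.8 / ln(0.138/0.130) = 7.54×10^5 W/m

Q' = 754 kW/m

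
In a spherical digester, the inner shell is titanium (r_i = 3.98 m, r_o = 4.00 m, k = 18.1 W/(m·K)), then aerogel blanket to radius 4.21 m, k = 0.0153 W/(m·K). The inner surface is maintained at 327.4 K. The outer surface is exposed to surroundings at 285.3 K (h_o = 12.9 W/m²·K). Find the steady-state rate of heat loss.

Q = 646 W

Resistance network (inner→outer):
  R_titanium = (1/3.98 − 1/4.00)/(4πk) = 0.001256/(4π·18.1) = 5.523×10^-6 K/W
  R_aerogel blanket = (1/4.00 − 1/4.21)/(4πk) = 0.01247/(4π·0.0153) = 0.06486 K/W
  R_conv,out = 1/(4πr²h) = 1/(4π·4.21²·12.9) = 3.480×10^-4 K/W
ΣR = 5.523×10^-6 + 0.06486 + 3.480×10^-4 = 0.06521 K/W
Q = ΔT/ΣR = (327.4 K − 285.3 K)/0.06521 = 646 W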